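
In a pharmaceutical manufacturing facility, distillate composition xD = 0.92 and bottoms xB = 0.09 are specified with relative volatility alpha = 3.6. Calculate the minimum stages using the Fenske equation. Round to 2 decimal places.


N_min = ln((xD*(1-xB))/(xB*(1-xD))) / ln(alpha)
Numerator inside ln: 0.8372 / 0.0072 = 116.277778
ln(116.277778) = 4.755982
ln(alpha) = ln(3.6) = 1.280934
N_min = 4.755982 / 1.280934 = 3.71


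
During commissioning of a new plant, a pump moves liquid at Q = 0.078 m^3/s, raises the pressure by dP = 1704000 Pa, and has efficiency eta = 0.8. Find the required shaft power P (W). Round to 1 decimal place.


P = Q * dP / eta
P = 0.078 * 1704000 / 0.8
P = 132912.0 / 0.8
P = 166140.0 W


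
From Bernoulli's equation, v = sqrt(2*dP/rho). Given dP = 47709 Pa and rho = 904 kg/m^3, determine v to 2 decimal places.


v = sqrt(2*dP/rho)
v = sqrt(2*47709/904)
v = sqrt(105.550885)
v = 10.27 m/s


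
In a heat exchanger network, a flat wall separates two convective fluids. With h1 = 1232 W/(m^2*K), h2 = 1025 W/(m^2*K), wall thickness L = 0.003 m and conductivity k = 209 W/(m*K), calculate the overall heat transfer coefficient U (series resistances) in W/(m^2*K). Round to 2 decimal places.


1/U = 1/h1 + L/k + 1/h2
1/U = 1/1232 + 0.003/209 + 1/1025
1/U = 0.0008116883 + 1.43541e-05 + 0.0009756098
1/U = 0.0018016522
U = 555.05 W/(m^2*K)


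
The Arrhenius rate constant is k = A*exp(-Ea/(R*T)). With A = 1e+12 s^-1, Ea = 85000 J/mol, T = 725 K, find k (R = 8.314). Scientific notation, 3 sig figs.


k = A * exp(-Ea/(R*T))
k = 1e+12 * exp(-85000 / (8.314 * 725))
k = 1e+12 * exp(-14.101681)
k = 7.51e+05


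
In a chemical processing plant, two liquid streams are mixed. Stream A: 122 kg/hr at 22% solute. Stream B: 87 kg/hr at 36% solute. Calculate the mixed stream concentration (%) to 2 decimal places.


Mass balance on solute: F1*x1 + F2*x2 = F3*x3
F3 = F1 + F2 = 122 + 87 = 209 kg/hr
x3 = (F1*x1 + F2*x2)/F3
x3 = (122*0.22 + 87*0.36) / 209
x3 = 27.83%


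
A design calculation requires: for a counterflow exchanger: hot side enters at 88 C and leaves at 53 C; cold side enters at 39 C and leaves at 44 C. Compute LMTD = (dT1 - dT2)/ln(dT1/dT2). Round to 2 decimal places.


dT1 = Th_in - Tc_out = 88 - 44 = 44
dT2 = Th_out - Tc_in = 53 - 39 = 14
LMTD = (dT1 - dT2) / ln(dT1/dT2)
LMTD = (44 - 14) / ln(44/14)
LMTD = 26.20 K


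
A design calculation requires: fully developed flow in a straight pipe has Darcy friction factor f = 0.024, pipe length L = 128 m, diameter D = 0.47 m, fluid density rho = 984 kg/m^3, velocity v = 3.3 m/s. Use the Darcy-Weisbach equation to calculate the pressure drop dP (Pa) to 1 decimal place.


dP = f * (L/D) * (rho*v^2/2)
dP = 0.024 * (128/0.47) * (984*3.3^2/2)
L/D = 272.34042553
rho*v^2/2 = 984*10.89/2 = 5357.88
dP = 0.024 * 272.34042553 * 5357.88
dP = 35020.0 Pa


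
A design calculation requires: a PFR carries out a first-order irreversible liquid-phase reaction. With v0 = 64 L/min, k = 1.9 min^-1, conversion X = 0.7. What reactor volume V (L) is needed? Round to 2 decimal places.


V = (v0/k) * ln(1/(1-X))
V = (64/1.9) * ln(1/(1-0.7))
V = 33.684211 * ln(3.333333)
V = 33.684211 * 1.203973
V = 40.55 L


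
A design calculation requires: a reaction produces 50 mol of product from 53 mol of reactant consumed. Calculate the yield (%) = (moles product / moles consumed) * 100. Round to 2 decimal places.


Yield = (moles product / moles consumed) * 100%
Yield = (50 / 53) * 100
Yield = 0.9434 * 100
Yield = 94.34%


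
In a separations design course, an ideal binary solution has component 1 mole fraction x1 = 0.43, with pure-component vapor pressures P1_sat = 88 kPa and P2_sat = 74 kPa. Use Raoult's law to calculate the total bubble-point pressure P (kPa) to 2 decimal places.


P = x1*P1_sat + x2*P2_sat
x2 = 1 - x1 = 1 - 0.43 = 0.57
P = 0.43*88 + 0.57*74
P = 37.84 + 42.18
P = 80.02 kPa


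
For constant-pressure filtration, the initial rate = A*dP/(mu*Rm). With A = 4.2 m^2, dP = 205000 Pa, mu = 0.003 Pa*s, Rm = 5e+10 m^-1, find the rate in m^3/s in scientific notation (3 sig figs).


rate = A * dP / (mu * Rm)
rate = 4.2 * 205000 / (0.003 * 5e+10)
rate = 861000.0 / 1.500e+08
rate = 5.74e-03 m^3/s


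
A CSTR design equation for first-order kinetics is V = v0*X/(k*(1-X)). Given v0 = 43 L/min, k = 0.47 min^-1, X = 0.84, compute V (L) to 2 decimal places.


V = v0 * X / (k * (1 - X))
V = 43 * 0.84 / (0.47 * (1 - 0.84))
V = 36.12 / (0.47 * 0.16)
V = 36.12 / 0.0752
V = 480.32 L


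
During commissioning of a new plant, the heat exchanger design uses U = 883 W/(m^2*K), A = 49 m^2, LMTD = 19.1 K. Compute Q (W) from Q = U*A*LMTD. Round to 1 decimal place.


Q = U * A * LMTD
Q = 883 * 49 * 19.1
Q = 826399.7 W


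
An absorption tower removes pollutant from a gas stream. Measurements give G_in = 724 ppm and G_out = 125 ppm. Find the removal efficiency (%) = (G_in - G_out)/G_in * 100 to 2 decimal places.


Efficiency = (G_in - G_out) / G_in * 100%
Efficiency = (724 - 125) / 724 * 100
Efficiency = 599 / 724 * 100
Efficiency = 82.73%


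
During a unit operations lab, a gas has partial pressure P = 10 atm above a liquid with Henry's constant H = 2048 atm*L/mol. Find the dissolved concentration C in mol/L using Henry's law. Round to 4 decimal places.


C = P / H
C = 10 / 2048
C = 0.0049 mol/L


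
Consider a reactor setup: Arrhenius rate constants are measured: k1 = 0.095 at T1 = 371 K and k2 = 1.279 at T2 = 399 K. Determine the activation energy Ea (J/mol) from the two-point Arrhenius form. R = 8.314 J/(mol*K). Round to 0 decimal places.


Ea = R * ln(k2/k1) / (1/T1 - 1/T2)
ln(k2/k1) = ln(1.279/0.095) = 2.5999569
1/T1 - 1/T2 = 1/371 - 1/399 = 0.000189152126
Ea = 8.314 * 2.5999569 / 0.000189152126
Ea = 114279 J/mol


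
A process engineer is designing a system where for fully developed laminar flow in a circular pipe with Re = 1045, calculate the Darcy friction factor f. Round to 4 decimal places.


f = 64 / Re
f = 64 / 1045
f = 0.0612


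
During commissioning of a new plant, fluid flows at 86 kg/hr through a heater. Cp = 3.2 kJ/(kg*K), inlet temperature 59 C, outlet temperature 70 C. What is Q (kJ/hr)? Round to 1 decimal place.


Q = m_dot * Cp * (T2 - T1)
Q = 86 * 3.2 * (70 - 59)
Q = 86 * 3.2 * 11
Q = 3027.2 kJ/hr


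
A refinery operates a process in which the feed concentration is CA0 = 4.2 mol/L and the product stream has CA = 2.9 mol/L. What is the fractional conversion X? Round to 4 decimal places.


X = (CA0 - CA) / CA0
X = (4.2 - 2.9) / 4.2
X = 1.3 / 4.2
X = 0.3095


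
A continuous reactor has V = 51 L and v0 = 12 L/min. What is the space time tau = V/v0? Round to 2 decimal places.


tau = V / v0
tau = 51 / 12
tau = 4.25 min


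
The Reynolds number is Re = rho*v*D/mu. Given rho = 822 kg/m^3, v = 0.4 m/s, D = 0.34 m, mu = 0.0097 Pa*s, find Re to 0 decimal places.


Re = rho * v * D / mu
Re = 822 * 0.4 * 0.34 / 0.0097
Re = 111.792 / 0.0097
Re = 11525


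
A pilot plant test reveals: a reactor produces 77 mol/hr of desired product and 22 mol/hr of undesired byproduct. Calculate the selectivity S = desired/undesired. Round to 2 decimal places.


S = desired product rate / undesired product rate
S = 77 / 22
S = 3.50


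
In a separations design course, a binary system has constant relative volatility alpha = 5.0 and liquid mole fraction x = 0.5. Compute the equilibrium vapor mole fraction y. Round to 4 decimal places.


y = alpha*x / (1 + (alpha-1)*x)
y = 5.0*0.5 / (1 + (5.0-1)*0.5)
y = 2.5 / (1 + 2.0)
y = 2.5 / 3.0
y = 0.8333


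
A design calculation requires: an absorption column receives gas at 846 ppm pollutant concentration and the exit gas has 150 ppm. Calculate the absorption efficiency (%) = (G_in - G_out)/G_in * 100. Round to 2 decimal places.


Efficiency = (G_in - G_out) / G_in * 100%
Efficiency = (846 - 150) / 846 * 100
Efficiency = 696 / 846 * 100
Efficiency = 82.27%


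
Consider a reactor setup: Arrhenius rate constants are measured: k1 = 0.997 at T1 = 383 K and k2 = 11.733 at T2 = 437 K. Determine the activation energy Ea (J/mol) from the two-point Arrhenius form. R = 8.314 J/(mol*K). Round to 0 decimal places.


Ea = R * ln(k2/k1) / (1/T1 - 1/T2)
ln(k2/k1) = ln(11.733/0.997) = 2.4654099
1/T1 - 1/T2 = 1/383 - 1/437 = 0.000322636538
Ea = 8.314 * 2.4654099 / 0.000322636538
Ea = 63531 J/mol


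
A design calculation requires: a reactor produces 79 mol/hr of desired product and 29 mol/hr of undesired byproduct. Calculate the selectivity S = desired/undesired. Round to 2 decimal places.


S = desired product rate / undesired product rate
S = 79 / 29
S = 2.72


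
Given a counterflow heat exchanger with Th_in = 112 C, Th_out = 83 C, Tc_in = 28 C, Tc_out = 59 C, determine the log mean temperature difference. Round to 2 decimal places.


dT1 = Th_in - Tc_out = 112 - 59 = 53
dT2 = Th_out - Tc_in = 83 - 28 = 55
LMTD = (dT1 - dT2) / ln(dT1/dT2)
LMTD = (53 - 55) / ln(53/55)
LMTD = 53.99 K


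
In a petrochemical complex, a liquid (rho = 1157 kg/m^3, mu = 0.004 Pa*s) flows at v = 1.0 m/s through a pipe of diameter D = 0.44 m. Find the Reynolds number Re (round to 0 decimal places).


Re = rho * v * D / mu
Re = 1157 * 1.0 * 0.44 / 0.004
Re = 509.08 / 0.004
Re = 127270


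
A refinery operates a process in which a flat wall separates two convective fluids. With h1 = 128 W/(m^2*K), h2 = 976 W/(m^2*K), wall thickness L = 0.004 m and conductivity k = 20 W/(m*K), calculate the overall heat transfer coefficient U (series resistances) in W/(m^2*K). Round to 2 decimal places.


1/U = 1/h1 + L/k + 1/h2
1/U = 1/128 + 0.004/20 + 1/976
1/U = 0.0078125 + 0.0002 + 0.0010245902
1/U = 0.0090370902
U = 110.66 W/(m^2*K)


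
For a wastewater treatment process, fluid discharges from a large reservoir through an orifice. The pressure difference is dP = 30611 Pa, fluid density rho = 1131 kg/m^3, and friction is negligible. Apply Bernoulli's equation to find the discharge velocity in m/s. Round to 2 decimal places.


v = sqrt(2*dP/rho)
v = sqrt(2*30611/1131)
v = sqrt(54.130858)
v = 7.36 m/s


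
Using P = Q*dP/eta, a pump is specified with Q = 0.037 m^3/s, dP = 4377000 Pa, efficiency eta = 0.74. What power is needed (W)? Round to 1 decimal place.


P = Q * dP / eta
P = 0.037 * 4377000 / 0.74
P = 161949.0 / 0.74
P = 218850.0 W


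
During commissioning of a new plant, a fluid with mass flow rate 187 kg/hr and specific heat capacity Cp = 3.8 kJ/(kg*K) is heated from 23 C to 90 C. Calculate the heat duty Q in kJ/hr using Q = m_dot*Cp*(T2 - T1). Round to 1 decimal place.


Q = m_dot * Cp * (T2 - T1)
Q = 187 * 3.8 * (90 - 23)
Q = 187 * 3.8 * 67
Q = 47610.2 kJ/hr


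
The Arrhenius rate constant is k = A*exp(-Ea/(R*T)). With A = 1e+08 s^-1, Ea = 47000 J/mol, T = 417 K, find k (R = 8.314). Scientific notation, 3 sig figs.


k = A * exp(-Ea/(R*T))
k = 1e+08 * exp(-47000 / (8.314 * 417))
k = 1e+08 * exp(-13.556631)
k = 1.30e+02


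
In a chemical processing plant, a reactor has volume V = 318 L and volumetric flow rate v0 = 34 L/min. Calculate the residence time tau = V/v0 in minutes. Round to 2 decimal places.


tau = V / v0
tau = 318 / 34
tau = 9.35 min


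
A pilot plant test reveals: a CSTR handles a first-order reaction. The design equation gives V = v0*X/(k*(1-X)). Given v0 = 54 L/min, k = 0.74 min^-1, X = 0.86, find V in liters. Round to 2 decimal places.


V = v0 * X / (k * (1 - X))
V = 54 * 0.86 / (0.74 * (1 - 0.86))
V = 46.44 / (0.74 * 0.14)
V = 46.44 / 0.1036
V = 448.26 L


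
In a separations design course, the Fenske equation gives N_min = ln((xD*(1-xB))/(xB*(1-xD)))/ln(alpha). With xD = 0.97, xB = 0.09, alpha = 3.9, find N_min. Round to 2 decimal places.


N_min = ln((xD*(1-xB))/(xB*(1-xD))) / ln(alpha)
Numerator inside ln: 0.8827 / 0.0027 = 326.925926
ln(326.925926) = 5.789734
ln(alpha) = ln(3.9) = 1.360977
N_min = 5.789734 / 1.360977 = 4.25


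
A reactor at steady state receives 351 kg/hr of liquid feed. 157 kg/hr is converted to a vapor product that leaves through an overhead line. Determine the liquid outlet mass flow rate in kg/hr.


Steady-state mass balance on the main outlet: F_out = F_in - F_removed
F_out = 351 - 157
F_out = 194 kg/hr


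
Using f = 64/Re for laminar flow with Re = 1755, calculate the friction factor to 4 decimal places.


f = 64 / Re
f = 64 / 1755
f = 0.0365


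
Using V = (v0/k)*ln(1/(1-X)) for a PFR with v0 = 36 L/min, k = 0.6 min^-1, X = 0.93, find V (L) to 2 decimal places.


V = (v0/k) * ln(1/(1-X))
V = (36/0.6) * ln(1/(1-0.93))
V = 60.0 * ln(14.285714)
V = 60.0 * 2.65926
V = 159.56 L


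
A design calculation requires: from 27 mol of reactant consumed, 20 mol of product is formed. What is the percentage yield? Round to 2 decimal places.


Yield = (moles product / moles consumed) * 100%
Yield = (20 / 27) * 100
Yield = 0.7407 * 100
Yield = 74.07%


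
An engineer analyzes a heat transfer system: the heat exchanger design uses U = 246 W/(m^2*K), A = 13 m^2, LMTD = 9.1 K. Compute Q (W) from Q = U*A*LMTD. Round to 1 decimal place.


Q = U * A * LMTD
Q = 246 * 13 * 9.1
Q = 29101.8 W


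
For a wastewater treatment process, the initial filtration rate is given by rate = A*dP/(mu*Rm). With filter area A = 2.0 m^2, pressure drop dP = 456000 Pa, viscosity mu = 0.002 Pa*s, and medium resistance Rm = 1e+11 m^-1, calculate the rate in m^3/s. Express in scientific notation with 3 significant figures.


rate = A * dP / (mu * Rm)
rate = 2.0 * 456000 / (0.002 * 1e+11)
rate = 912000.0 / 2.000e+08
rate = 4.56e-03 m^3/s


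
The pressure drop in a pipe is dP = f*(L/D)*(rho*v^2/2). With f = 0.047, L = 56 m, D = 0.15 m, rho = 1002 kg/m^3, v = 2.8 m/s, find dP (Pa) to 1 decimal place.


dP = f * (L/D) * (rho*v^2/2)
dP = 0.047 * (56/0.15) * (1002*2.8^2/2)
L/D = 373.33333333
rho*v^2/2 = 1002*7.84/2 = 3927.84
dP = 0.047 * 373.33333333 * 3927.84
dP = 68920.5 Pa


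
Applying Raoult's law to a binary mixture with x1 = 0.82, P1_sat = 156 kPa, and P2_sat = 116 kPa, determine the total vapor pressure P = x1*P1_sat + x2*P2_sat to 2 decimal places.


P = x1*P1_sat + x2*P2_sat
x2 = 1 - x1 = 1 - 0.82 = 0.18
P = 0.82*156 + 0.18*116
P = 127.92 + 20.88
P = 148.80 kPa


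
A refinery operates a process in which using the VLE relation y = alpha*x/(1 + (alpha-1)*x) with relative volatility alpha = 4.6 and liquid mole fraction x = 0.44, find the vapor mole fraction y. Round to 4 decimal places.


y = alpha*x / (1 + (alpha-1)*x)
y = 4.6*0.44 / (1 + (4.6-1)*0.44)
y = 2.024 / (1 + 1.584)
y = 2.024 / 2.584
y = 0.7833


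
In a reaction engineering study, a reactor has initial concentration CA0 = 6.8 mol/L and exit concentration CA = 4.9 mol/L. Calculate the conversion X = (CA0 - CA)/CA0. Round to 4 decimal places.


X = (CA0 - CA) / CA0
X = (6.8 - 4.9) / 6.8
X = 1.9 / 6.8
X = 0.2794


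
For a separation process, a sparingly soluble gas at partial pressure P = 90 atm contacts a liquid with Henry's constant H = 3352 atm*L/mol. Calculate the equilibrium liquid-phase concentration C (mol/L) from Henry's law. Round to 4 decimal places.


C = P / H
C = 90 / 3352
C = 0.0268 mol/L


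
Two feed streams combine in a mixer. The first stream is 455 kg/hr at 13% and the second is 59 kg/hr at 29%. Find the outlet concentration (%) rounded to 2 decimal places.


Mass balance on solute: F1*x1 + F2*x2 = F3*x3
F3 = F1 + F2 = 455 + 59 = 514 kg/hr
x3 = (F1*x1 + F2*x2)/F3
x3 = (455*0.13 + 59*0.29) / 514
x3 = 14.84%


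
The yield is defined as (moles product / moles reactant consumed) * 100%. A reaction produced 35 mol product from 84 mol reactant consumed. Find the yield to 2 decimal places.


Yield = (moles product / moles consumed) * 100%
Yield = (35 / 84) * 100
Yield = 0.4167 * 100
Yield = 41.67%


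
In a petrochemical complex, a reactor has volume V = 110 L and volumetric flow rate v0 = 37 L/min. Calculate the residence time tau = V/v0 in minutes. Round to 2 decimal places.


tau = V / v0
tau = 110 / 37
tau = 2.97 min


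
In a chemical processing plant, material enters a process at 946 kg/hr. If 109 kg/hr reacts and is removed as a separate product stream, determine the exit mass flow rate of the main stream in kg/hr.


Steady-state mass balance on the main outlet: F_out = F_in - F_removed
F_out = 946 - 109
F_out = 837 kg/hr


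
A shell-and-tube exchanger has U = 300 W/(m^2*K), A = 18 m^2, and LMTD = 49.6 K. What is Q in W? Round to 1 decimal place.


Q = U * A * LMTD
Q = 300 * 18 * 49.6
Q = 267840.0 W


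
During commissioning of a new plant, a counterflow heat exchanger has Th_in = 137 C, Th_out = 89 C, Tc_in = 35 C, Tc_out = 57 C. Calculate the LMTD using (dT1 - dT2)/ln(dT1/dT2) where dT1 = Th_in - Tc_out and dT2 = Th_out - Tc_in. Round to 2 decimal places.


dT1 = Th_in - Tc_out = 137 - 57 = 80
dT2 = Th_out - Tc_in = 89 - 35 = 54
LMTD = (dT1 - dT2) / ln(dT1/dT2)
LMTD = (80 - 54) / ln(80/54)
LMTD = 66.15 K


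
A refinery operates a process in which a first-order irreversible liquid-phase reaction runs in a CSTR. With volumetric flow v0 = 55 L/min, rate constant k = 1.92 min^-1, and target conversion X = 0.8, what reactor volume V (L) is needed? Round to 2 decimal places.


V = v0 * X / (k * (1 - X))
V = 55 * 0.8 / (1.92 * (1 - 0.8))
V = 44.0 / (1.92 * 0.2)
V = 44.0 / 0.384
V = 114.58 L


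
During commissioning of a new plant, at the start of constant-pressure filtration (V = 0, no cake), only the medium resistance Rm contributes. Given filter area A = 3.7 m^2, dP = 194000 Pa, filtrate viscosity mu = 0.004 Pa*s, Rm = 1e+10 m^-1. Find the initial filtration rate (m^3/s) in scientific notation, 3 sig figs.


rate = A * dP / (mu * Rm)
rate = 3.7 * 194000 / (0.004 * 1e+10)
rate = 717800.0 / 4.000e+07
rate = 1.79e-02 m^3/s


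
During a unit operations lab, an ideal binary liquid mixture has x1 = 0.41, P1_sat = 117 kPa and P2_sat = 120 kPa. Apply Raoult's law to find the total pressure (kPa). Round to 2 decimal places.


P = x1*P1_sat + x2*P2_sat
x2 = 1 - x1 = 1 - 0.41 = 0.59
P = 0.41*117 + 0.59*120
P = 47.97 + 70.8
P = 118.77 kPa


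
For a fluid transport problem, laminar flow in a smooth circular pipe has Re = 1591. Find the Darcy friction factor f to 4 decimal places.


f = 64 / Re
f = 64 / 1591
f = 0.0402


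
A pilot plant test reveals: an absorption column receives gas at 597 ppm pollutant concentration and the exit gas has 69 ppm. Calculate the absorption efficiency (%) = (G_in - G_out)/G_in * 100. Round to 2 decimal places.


Efficiency = (G_in - G_out) / G_in * 100%
Efficiency = (597 - 69) / 597 * 100
Efficiency = 528 / 597 * 100
Efficiency = 88.44%


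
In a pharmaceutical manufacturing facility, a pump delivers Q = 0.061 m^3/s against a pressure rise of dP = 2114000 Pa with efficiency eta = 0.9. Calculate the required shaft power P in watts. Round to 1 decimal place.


P = Q * dP / eta
P = 0.061 * 2114000 / 0.9
P = 128954.0 / 0.9
P = 143282.2 W


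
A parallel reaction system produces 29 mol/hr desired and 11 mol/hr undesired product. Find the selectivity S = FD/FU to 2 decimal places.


S = desired product rate / undesired product rate
S = 29 / 11
S = 2.64


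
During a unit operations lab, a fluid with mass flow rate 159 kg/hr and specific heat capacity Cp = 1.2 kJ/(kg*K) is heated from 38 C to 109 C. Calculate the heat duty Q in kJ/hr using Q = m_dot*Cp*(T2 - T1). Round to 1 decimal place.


Q = m_dot * Cp * (T2 - T1)
Q = 159 * 1.2 * (109 - 38)
Q = 159 * 1.2 * 71
Q = 13546.8 kJ/hr


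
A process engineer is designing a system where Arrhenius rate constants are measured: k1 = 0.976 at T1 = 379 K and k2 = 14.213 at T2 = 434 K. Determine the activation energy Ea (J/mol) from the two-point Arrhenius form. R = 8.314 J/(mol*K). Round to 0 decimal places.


Ea = R * ln(k2/k1) / (1/T1 - 1/T2)
ln(k2/k1) = ln(14.213/0.976) = 2.6784497
1/T1 - 1/T2 = 1/379 - 1/434 = 0.000334374962
Ea = 8.314 * 2.6784497 / 0.000334374962
Ea = 66598 J/mol


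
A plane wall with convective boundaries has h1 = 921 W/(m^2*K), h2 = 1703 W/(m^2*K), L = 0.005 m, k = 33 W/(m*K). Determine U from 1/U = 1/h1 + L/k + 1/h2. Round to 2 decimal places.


1/U = 1/h1 + L/k + 1/h2
1/U = 1/921 + 0.005/33 + 1/1703
1/U = 0.0010857763 + 0.0001515152 + 0.0005871991
1/U = 0.0018244906
U = 548.10 W/(m^2*K)


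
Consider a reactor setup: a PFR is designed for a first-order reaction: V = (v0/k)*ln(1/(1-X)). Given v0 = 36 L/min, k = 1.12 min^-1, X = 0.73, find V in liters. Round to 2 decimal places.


V = (v0/k) * ln(1/(1-X))
V = (36/1.12) * ln(1/(1-0.73))
V = 32.142857 * ln(3.703704)
V = 32.142857 * 1.309333
V = 42.09 L


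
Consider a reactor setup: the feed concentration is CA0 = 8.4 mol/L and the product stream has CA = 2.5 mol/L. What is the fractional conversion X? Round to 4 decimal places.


X = (CA0 - CA) / CA0
X = (8.4 - 2.5) / 8.4
X = 5.9 / 8.4
X = 0.7024


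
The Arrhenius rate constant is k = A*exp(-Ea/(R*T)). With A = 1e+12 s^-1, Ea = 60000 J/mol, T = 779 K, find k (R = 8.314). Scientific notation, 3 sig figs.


k = A * exp(-Ea/(R*T))
k = 1e+12 * exp(-60000 / (8.314 * 779))
k = 1e+12 * exp(-9.264111)
k = 9.48e+07


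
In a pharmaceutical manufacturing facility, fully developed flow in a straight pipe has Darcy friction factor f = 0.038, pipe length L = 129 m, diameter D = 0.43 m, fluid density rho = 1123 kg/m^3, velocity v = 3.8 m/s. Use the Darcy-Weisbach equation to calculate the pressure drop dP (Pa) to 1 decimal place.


dP = f * (L/D) * (rho*v^2/2)
dP = 0.038 * (129/0.43) * (1123*3.8^2/2)
L/D = 300.0
rho*v^2/2 = 1123*14.44/2 = 8108.06
dP = 0.038 * 300.0 * 8108.06
dP = 92431.9 Pa


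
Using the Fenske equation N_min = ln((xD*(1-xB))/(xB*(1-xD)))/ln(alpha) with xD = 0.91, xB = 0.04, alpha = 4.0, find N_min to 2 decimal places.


N_min = ln((xD*(1-xB))/(xB*(1-xD))) / ln(alpha)
Numerator inside ln: 0.8736 / 0.0036 = 242.666667
ln(242.666667) = 5.491689
ln(alpha) = ln(4.0) = 1.386294
N_min = 5.491689 / 1.386294 = 3.96


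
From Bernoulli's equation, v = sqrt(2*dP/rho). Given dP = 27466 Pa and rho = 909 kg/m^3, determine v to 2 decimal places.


v = sqrt(2*dP/rho)
v = sqrt(2*27466/909)
v = sqrt(60.431243)
v = 7.77 m/s


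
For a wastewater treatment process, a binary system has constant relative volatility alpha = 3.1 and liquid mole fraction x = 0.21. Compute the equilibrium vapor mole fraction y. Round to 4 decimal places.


y = alpha*x / (1 + (alpha-1)*x)
y = 3.1*0.21 / (1 + (3.1-1)*0.21)
y = 0.651 / (1 + 0.441)
y = 0.651 / 1.441
y = 0.4518


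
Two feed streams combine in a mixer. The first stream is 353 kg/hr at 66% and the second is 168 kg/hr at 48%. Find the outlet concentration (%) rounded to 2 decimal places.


Mass balance on solute: F1*x1 + F2*x2 = F3*x3
F3 = F1 + F2 = 353 + 168 = 521 kg/hr
x3 = (F1*x1 + F2*x2)/F3
x3 = (353*0.66 + 168*0.48) / 521
x3 = 60.20%


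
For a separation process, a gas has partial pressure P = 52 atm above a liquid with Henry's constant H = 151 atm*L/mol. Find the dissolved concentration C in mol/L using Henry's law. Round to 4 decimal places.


C = P / H
C = 52 / 151
C = 0.3444 mol/L


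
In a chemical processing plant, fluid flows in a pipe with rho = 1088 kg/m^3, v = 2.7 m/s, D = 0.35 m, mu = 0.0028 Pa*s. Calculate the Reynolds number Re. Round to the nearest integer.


Re = rho * v * D / mu
Re = 1088 * 2.7 * 0.35 / 0.0028
Re = 1028.16 / 0.0028
Re = 367200


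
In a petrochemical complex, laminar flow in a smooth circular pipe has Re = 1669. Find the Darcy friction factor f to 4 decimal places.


f = 64 / Re
f = 64 / 1669
f = 0.0383


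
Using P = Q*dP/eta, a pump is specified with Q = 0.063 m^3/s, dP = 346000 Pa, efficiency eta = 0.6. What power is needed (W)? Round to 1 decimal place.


P = Q * dP / eta
P = 0.063 * 346000 / 0.6
P = 21798.0 / 0.6
P = 36330.0 W


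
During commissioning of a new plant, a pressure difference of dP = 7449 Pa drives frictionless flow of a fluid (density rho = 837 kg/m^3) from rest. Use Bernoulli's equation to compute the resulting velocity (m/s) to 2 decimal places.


v = sqrt(2*dP/rho)
v = sqrt(2*7449/837)
v = sqrt(17.799283)
v = 4.22 m/s


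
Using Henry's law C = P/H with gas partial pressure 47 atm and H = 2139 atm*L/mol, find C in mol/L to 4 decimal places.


C = P / H
C = 47 / 2139
C = 0.0220 mol/L


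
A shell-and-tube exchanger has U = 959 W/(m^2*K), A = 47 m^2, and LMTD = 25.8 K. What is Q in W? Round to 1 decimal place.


Q = U * A * LMTD
Q = 959 * 47 * 25.8
Q = 1162883.4 W


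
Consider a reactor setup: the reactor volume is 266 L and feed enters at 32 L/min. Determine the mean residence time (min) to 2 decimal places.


tau = V / v0
tau = 266 / 32
tau = 8.31 min


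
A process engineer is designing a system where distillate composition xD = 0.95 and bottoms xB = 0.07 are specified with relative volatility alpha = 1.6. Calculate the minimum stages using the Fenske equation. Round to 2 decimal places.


N_min = ln((xD*(1-xB))/(xB*(1-xD))) / ln(alpha)
Numerator inside ln: 0.8835 / 0.0035 = 252.428571
ln(252.428571) = 5.531128
ln(alpha) = ln(1.6) = 0.470004
N_min = 5.531128 / 0.470004 = 11.77


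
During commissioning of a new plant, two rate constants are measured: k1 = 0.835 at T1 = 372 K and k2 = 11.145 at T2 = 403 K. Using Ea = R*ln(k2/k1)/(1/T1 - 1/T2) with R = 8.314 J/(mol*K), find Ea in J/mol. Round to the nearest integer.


Ea = R * ln(k2/k1) / (1/T1 - 1/T2)
ln(k2/k1) = ln(11.145/0.835) = 2.5913145
1/T1 - 1/T2 = 1/372 - 1/403 = 0.000206782465
Ea = 8.314 * 2.5913145 / 0.000206782465
Ea = 104188 J/mol


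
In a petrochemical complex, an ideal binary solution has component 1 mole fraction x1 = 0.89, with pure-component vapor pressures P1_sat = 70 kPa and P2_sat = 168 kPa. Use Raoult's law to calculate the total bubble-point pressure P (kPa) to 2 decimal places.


P = x1*P1_sat + x2*P2_sat
x2 = 1 - x1 = 1 - 0.89 = 0.11
P = 0.89*70 + 0.11*168
P = 62.3 + 18.48
P = 80.78 kPa


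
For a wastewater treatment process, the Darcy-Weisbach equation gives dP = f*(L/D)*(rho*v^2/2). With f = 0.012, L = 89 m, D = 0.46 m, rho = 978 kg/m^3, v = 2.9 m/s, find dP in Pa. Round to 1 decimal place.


dP = f * (L/D) * (rho*v^2/2)
dP = 0.012 * (89/0.46) * (978*2.9^2/2)
L/D = 193.47826087
rho*v^2/2 = 978*8.41/2 = 4112.49
dP = 0.012 * 193.47826087 * 4112.49
dP = 9548.1 Pa


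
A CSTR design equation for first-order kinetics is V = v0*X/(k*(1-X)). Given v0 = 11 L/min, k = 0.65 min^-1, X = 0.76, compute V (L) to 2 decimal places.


V = v0 * X / (k * (1 - X))
V = 11 * 0.76 / (0.65 * (1 - 0.76))
V = 8.36 / (0.65 * 0.24)
V = 8.36 / 0.156
V = 53.59 L


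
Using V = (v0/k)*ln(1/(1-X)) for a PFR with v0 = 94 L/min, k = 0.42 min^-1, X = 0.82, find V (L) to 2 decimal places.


V = (v0/k) * ln(1/(1-X))
V = (94/0.42) * ln(1/(1-0.82))
V = 223.809524 * ln(5.555556)
V = 223.809524 * 1.714799
V = 383.79 L


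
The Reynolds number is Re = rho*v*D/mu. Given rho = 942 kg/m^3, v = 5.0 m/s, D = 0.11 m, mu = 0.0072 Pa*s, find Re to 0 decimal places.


Re = rho * v * D / mu
Re = 942 * 5.0 * 0.11 / 0.0072
Re = 518.1 / 0.0072
Re = 71958


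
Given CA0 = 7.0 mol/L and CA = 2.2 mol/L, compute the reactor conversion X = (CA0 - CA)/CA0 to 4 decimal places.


X = (CA0 - CA) / CA0
X = (7.0 - 2.2) / 7.0
X = 4.8 / 7.0
X = 0.6857


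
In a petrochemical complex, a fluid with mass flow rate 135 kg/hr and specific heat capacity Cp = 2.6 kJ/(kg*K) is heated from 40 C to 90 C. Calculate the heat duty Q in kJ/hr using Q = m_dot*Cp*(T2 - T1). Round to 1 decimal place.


Q = m_dot * Cp * (T2 - T1)
Q = 135 * 2.6 * (90 - 40)
Q = 135 * 2.6 * 50
Q = 17550.0 kJ/hr


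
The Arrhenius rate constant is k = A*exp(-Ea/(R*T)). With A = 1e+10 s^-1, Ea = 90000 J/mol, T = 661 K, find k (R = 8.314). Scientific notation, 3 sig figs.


k = A * exp(-Ea/(R*T))
k = 1e+10 * exp(-90000 / (8.314 * 661))
k = 1e+10 * exp(-16.376875)
k = 7.72e+02


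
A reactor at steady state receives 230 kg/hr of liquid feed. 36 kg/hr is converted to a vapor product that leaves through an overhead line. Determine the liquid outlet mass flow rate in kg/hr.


Steady-state mass balance on the main outlet: F_out = F_in - F_removed
F_out = 230 - 36
F_out = 194 kg/hr


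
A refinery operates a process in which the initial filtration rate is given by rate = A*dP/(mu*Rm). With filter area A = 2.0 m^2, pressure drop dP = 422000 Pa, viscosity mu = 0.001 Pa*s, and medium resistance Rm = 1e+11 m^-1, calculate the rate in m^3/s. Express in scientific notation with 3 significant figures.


rate = A * dP / (mu * Rm)
rate = 2.0 * 422000 / (0.001 * 1e+11)
rate = 844000.0 / 1.000e+08
rate = 8.44e-03 m^3/s


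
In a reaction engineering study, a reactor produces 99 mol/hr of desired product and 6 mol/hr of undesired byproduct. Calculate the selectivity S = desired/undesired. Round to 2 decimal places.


S = desired product rate / undesired product rate
S = 99 / 6
S = 16.50


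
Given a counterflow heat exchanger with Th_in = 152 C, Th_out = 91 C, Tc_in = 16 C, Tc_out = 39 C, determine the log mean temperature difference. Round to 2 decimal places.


dT1 = Th_in - Tc_out = 152 - 39 = 113
dT2 = Th_out - Tc_in = 91 - 16 = 75
LMTD = (dT1 - dT2) / ln(dT1/dT2)
LMTD = (113 - 75) / ln(113/75)
LMTD = 92.71 K


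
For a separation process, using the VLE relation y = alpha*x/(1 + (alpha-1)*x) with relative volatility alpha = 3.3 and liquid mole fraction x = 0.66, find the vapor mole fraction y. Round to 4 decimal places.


y = alpha*x / (1 + (alpha-1)*x)
y = 3.3*0.66 / (1 + (3.3-1)*0.66)
y = 2.178 / (1 + 1.518)
y = 2.178 / 2.518
y = 0.8650


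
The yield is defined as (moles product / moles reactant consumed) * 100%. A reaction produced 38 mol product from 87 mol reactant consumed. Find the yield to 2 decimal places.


Yield = (moles product / moles consumed) * 100%
Yield = (38 / 87) * 100
Yield = 0.4368 * 100
Yield = 43.68%


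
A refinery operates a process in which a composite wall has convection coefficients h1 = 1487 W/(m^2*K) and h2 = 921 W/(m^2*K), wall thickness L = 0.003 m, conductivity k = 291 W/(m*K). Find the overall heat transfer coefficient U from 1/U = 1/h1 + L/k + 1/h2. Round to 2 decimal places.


1/U = 1/h1 + L/k + 1/h2
1/U = 1/1487 + 0.003/291 + 1/921
1/U = 0.000672495 + 1.03093e-05 + 0.0010857763
1/U = 0.0017685806
U = 565.43 W/(m^2*K)


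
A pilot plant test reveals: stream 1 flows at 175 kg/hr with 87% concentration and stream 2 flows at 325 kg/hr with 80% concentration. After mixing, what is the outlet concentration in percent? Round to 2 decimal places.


Mass balance on solute: F1*x1 + F2*x2 = F3*x3
F3 = F1 + F2 = 175 + 325 = 500 kg/hr
x3 = (F1*x1 + F2*x2)/F3
x3 = (175*0.87 + 325*0.8) / 500
x3 = 82.45%


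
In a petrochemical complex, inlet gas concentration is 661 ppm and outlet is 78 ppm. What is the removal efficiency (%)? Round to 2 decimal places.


Efficiency = (G_in - G_out) / G_in * 100%
Efficiency = (661 - 78) / 661 * 100
Efficiency = 583 / 661 * 100
Efficiency = 88.20%


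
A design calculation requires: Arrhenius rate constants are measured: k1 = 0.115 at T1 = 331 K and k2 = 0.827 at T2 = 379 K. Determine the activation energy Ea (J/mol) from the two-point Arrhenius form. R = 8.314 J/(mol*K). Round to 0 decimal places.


Ea = R * ln(k2/k1) / (1/T1 - 1/T2)
ln(k2/k1) = ln(0.827/0.115) = 1.9728726
1/T1 - 1/T2 = 1/331 - 1/379 = 0.000382625609
Ea = 8.314 * 1.9728726 / 0.000382625609
Ea = 42868 J/mol


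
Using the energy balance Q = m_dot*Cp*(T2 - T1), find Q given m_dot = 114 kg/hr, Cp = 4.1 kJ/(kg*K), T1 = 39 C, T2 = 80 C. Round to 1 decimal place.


Q = m_dot * Cp * (T2 - T1)
Q = 114 * 4.1 * (80 - 39)
Q = 114 * 4.1 * 41
Q = 19163.4 kJ/hr


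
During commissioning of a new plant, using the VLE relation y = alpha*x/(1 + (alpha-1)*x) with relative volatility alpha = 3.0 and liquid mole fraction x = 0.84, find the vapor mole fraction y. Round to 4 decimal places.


y = alpha*x / (1 + (alpha-1)*x)
y = 3.0*0.84 / (1 + (3.0-1)*0.84)
y = 2.52 / (1 + 1.68)
y = 2.52 / 2.68
y = 0.9403


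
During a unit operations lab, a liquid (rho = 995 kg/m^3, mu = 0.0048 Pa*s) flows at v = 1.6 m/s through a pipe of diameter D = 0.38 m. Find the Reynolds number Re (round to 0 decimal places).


Re = rho * v * D / mu
Re = 995 * 1.6 * 0.38 / 0.0048
Re = 604.96 / 0.0048
Re = 126033


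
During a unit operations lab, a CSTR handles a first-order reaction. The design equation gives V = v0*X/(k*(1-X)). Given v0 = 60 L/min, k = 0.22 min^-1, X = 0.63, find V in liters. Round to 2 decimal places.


V = v0 * X / (k * (1 - X))
V = 60 * 0.63 / (0.22 * (1 - 0.63))
V = 37.8 / (0.22 * 0.37)
V = 37.8 / 0.0814
V = 464.37 L


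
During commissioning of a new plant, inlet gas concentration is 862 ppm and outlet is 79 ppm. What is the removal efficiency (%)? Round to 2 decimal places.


Efficiency = (G_in - G_out) / G_in * 100%
Efficiency = (862 - 79) / 862 * 100
Efficiency = 783 / 862 * 100
Efficiency = 90.84%


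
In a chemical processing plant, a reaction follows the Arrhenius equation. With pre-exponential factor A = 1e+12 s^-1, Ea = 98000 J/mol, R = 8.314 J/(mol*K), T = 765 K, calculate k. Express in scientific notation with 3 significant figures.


k = A * exp(-Ea/(R*T))
k = 1e+12 * exp(-98000 / (8.314 * 765))
k = 1e+12 * exp(-15.408296)
k = 2.03e+05


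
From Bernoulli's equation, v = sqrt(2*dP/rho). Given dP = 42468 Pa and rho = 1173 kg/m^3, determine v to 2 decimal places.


v = sqrt(2*dP/rho)
v = sqrt(2*42468/1173)
v = sqrt(72.409207)
v = 8.51 m/s


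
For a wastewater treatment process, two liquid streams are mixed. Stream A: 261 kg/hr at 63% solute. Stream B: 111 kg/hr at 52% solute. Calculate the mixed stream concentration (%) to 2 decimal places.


Mass balance on solute: F1*x1 + F2*x2 = F3*x3
F3 = F1 + F2 = 261 + 111 = 372 kg/hr
x3 = (F1*x1 + F2*x2)/F3
x3 = (261*0.63 + 111*0.52) / 372
x3 = 59.72%


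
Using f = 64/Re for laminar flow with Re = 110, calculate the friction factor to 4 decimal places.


f = 64 / Re
f = 64 / 110
f = 0.5818


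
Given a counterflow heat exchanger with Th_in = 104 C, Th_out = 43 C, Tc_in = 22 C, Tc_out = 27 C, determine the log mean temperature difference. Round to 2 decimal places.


dT1 = Th_in - Tc_out = 104 - 27 = 77
dT2 = Th_out - Tc_in = 43 - 22 = 21
LMTD = (dT1 - dT2) / ln(dT1/dT2)
LMTD = (77 - 21) / ln(77/21)
LMTD = 43.10 K


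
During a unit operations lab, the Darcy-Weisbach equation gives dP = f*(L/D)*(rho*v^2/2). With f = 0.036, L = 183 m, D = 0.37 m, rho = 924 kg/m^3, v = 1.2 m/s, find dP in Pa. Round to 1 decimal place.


dP = f * (L/D) * (rho*v^2/2)
dP = 0.036 * (183/0.37) * (924*1.2^2/2)
L/D = 494.59459459
rho*v^2/2 = 924*1.44/2 = 665.28
dP = 0.036 * 494.59459459 * 665.28
dP = 11845.6 Pa


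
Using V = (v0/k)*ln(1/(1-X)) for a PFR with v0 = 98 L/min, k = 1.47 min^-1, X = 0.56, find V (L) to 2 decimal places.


V = (v0/k) * ln(1/(1-X))
V = (98/1.47) * ln(1/(1-0.56))
V = 66.666667 * ln(2.272727)
V = 66.666667 * 0.82098
V = 54.73 L


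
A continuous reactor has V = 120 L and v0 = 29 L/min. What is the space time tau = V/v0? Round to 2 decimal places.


tau = V / v0
tau = 120 / 29
tau = 4.14 min


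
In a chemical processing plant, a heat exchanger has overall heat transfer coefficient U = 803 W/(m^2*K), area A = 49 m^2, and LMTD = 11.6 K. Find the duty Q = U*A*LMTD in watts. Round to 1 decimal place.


Q = U * A * LMTD
Q = 803 * 49 * 11.6
Q = 456425.2 W


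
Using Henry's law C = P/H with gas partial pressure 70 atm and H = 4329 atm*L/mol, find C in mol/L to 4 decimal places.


C = P / H
C = 70 / 4329
C = 0.0162 mol/L


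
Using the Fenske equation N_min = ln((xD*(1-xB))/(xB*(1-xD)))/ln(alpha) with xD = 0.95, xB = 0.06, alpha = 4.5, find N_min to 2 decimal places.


N_min = ln((xD*(1-xB))/(xB*(1-xD))) / ln(alpha)
Numerator inside ln: 0.893 / 0.003 = 297.666667
ln(297.666667) = 5.695974
ln(alpha) = ln(4.5) = 1.504077
N_min = 5.695974 / 1.504077 = 3.79


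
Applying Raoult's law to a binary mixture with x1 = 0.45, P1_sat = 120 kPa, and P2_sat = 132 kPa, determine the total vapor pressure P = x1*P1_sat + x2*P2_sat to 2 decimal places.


P = x1*P1_sat + x2*P2_sat
x2 = 1 - x1 = 1 - 0.45 = 0.55
P = 0.45*120 + 0.55*132
P = 54.0 + 72.6
P = 126.60 kPa


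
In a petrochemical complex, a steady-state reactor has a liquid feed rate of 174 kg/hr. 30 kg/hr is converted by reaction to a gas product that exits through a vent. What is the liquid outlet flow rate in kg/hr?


Steady-state mass balance on the main outlet: F_out = F_in - F_removed
F_out = 174 - 30
F_out = 144 kg/hr


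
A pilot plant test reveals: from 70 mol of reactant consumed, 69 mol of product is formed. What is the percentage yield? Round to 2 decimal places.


Yield = (moles product / moles consumed) * 100%
Yield = (69 / 70) * 100
Yield = 0.9857 * 100
Yield = 98.57%


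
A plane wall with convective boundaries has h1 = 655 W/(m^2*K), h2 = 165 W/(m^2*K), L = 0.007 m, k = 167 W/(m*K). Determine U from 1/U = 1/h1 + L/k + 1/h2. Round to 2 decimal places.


1/U = 1/h1 + L/k + 1/h2
1/U = 1/655 + 0.007/167 + 1/165
1/U = 0.0015267176 + 4.19162e-05 + 0.0060606061
1/U = 0.0076292399
U = 131.07 W/(m^2*K)


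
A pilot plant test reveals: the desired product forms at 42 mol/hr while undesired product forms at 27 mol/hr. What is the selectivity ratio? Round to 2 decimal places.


S = desired product rate / undesired product rate
S = 42 / 27
S = 1.56


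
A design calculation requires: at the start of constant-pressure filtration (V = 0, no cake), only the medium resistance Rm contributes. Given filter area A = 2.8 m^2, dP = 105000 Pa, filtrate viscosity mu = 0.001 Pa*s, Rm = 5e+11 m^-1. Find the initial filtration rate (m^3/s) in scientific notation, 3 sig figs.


rate = A * dP / (mu * Rm)
rate = 2.8 * 105000 / (0.001 * 5e+11)
rate = 294000.0 / 5.000e+08
rate = 5.88e-04 m^3/s


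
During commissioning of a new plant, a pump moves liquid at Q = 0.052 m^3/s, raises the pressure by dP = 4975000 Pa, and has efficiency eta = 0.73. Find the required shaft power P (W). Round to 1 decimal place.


P = Q * dP / eta
P = 0.052 * 4975000 / 0.73
P = 258700.0 / 0.73
P = 354383.6 W


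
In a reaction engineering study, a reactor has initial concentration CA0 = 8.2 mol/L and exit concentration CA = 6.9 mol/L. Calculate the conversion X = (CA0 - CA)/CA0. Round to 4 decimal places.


X = (CA0 - CA) / CA0
X = (8.2 - 6.9) / 8.2
X = 1.3 / 8.2
X = 0.1585


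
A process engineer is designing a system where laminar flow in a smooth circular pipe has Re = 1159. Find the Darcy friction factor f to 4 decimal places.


f = 64 / Re
f = 64 / 1159
f = 0.0552


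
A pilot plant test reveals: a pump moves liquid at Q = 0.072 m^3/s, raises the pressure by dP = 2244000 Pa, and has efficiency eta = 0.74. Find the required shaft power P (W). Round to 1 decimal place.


P = Q * dP / eta
P = 0.072 * 2244000 / 0.74
P = 161568.0 / 0.74
P = 218335.1 W


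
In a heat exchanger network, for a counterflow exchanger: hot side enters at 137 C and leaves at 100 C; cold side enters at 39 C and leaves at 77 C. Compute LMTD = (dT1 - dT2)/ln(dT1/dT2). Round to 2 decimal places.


dT1 = Th_in - Tc_out = 137 - 77 = 60
dT2 = Th_out - Tc_in = 100 - 39 = 61
LMTD = (dT1 - dT2) / ln(dT1/dT2)
LMTD = (60 - 61) / ln(60/61)
LMTD = 60.50 K


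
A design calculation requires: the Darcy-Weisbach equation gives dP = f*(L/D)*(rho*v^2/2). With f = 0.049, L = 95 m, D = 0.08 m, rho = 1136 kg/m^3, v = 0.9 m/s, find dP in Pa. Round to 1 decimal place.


dP = f * (L/D) * (rho*v^2/2)
dP = 0.049 * (95/0.08) * (1136*0.9^2/2)
L/D = 1187.5
rho*v^2/2 = 1136*0.81/2 = 460.08
dP = 0.049 * 1187.5 * 460.08
dP = 26770.9 Pa


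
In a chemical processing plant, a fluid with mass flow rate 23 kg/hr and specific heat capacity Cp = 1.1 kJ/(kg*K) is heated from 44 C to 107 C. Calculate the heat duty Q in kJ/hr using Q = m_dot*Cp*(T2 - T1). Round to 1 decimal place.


Q = m_dot * Cp * (T2 - T1)
Q = 23 * 1.1 * (107 - 44)
Q = 23 * 1.1 * 63
Q = 1593.9 kJ/hr
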